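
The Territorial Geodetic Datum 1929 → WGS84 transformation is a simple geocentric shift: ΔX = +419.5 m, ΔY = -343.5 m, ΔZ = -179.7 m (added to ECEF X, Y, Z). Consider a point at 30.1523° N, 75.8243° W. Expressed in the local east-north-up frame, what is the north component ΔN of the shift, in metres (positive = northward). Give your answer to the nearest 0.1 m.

At φ = 30.1523°, λ = -75.8243°: sin φ = 0.502300, cos φ = 0.864693, sin λ = -0.969549, cos λ = 0.244896.
ΔN = −sin φ cos λ·ΔX − sin φ sin λ·ΔY + cos φ·ΔZ = −(0.502300)(0.244896)(419.5) − (0.502300)(-0.969549)(-343.5) + (0.864693)(-179.7) = -374.27 m.

ΔN = -374.3 m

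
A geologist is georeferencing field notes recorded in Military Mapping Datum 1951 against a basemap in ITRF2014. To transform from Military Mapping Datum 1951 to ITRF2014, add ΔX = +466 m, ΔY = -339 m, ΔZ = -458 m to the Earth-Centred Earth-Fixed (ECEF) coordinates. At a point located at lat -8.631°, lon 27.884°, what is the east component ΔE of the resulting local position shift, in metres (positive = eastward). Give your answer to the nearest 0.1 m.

ΔE = -517.6 m

The local east axis at (φ, λ) is (−sin λ, cos λ, 0), so ΔE = −sin(27.884°)·466 + cos(27.884°)·(-339) = -517.58 m.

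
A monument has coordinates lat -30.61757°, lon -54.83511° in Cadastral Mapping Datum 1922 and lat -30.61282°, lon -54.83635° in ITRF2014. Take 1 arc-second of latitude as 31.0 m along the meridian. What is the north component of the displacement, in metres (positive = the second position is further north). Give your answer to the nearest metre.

Δφ = -30.61282° − -30.61757° = +0.00475°; Δλ = -54.83635° − -54.83511° = -0.00124°.
1° of latitude = 3600 × 31.00 = 111600 m.
ΔN = Δφ × 111600 = 530.1 m; ΔE = Δλ × 111600 × cos(-30.61757°) = -0.00124 × 111600 × 0.860586 = -119.1 m.

ΔN = 530 m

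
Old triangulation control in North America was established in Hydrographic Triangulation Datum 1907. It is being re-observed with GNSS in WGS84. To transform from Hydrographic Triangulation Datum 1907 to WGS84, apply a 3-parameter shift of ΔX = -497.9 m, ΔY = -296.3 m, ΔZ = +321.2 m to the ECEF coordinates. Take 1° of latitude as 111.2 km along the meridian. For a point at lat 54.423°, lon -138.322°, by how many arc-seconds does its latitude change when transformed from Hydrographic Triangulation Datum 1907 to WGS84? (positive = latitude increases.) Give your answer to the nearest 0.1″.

Δφ = -8.9″

sin φ = 0.813334, cos φ = 0.581797, sin λ = -0.664944, cos λ = -0.746894.
North component: ΔN = −sin φ cos λ·ΔX − sin φ sin λ·ΔY + cos φ·ΔZ = −(0.813334)(-0.746894)(-497.9) − (0.813334)(-0.664944)(-296.3) + (0.581797)(321.2) = -275.83 m.
1° of latitude spans 111200 m, so Δφ = -275.83 / 111200 × 3600 = -8.930″.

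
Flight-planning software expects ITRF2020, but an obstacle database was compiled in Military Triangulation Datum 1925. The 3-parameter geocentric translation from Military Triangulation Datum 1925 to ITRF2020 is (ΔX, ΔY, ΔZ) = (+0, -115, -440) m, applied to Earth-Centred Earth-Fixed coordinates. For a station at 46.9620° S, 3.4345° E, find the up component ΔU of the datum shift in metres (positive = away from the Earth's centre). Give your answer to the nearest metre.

At φ = -46.9620°, λ = 3.4345°: sin φ = -0.730901, cos φ = 0.682483, sin λ = 0.059907, cos λ = 0.998204.
ΔU = cos φ cos λ·ΔX + cos φ sin λ·ΔY + sin φ·ΔZ = (0.682483)(0.998204)(0) + (0.682483)(0.059907)(-115) + (-0.730901)(-440) = 316.89 m.

ΔU = 317 m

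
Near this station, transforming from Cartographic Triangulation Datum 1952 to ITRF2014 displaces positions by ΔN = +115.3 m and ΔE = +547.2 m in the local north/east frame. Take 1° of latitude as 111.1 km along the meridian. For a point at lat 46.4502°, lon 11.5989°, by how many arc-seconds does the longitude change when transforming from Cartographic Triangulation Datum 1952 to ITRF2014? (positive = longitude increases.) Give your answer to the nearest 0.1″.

Δλ = 25.7″

At latitude 46.4502°, cos φ = 0.688985.
1° of longitude at this latitude = 111.1 × cos φ = 76.55 km, so Δλ = 547.2 / 76546.2 = 0.0071486° = 25.735″.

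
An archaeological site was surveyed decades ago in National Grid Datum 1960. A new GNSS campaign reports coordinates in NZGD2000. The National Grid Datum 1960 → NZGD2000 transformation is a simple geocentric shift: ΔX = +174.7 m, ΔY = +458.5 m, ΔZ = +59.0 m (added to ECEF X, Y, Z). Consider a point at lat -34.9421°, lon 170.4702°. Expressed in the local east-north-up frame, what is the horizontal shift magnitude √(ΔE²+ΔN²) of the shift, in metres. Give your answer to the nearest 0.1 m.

481.1 m

The local east axis at (φ, λ) is (−sin λ, cos λ, 0), so ΔE = −sin(170.4702°)·174.7 + cos(170.4702°)·458.5 = -481.10 m.
The local north axis is (−sin φ cos λ, −sin φ sin λ, cos φ), giving ΔN = -98.678 + 43.477 + 48.364 = -6.84 m.
Horizontal magnitude = √(ΔE² + ΔN²) = √((-481.10)² + (-6.84)²) = 481.14 m.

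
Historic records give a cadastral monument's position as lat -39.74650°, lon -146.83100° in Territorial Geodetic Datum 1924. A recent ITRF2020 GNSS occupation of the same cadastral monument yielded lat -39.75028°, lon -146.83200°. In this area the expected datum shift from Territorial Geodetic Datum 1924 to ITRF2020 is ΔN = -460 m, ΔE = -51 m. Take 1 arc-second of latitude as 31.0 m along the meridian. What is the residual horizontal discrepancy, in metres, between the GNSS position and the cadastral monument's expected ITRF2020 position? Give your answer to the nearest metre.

52 m

Observed coordinate differences: Δφ = -0.00378°, Δλ = -0.00100°.
Converting to metres (1° lat = 111600 m, cos φ = 0.768881): observed ΔN = -421.8 m, observed ΔE = -85.8 m.
Subtracting the expected shift leaves a residual of -421.8 − (-460) = 38.2 m north and -85.8 − (-51) = -34.8 m east.
Residual distance = √(38.2² + (-34.8)²) = 51.6 m.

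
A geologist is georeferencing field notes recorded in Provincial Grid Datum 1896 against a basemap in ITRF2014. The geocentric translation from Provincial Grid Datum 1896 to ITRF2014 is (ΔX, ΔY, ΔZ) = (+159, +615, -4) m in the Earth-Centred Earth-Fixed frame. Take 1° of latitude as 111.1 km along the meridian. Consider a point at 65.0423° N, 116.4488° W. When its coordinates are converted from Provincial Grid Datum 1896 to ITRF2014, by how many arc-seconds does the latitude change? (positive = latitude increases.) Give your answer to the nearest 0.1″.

sin φ = 0.906620, cos φ = 0.421949, sin λ = -0.895333, cos λ = -0.445398.
North component: ΔN = −sin φ cos λ·ΔX − sin φ sin λ·ΔY + cos φ·ΔZ = −(0.906620)(-0.445398)(159) − (0.906620)(-0.895333)(615) + (0.421949)(-4) = 561.73 m.
1° of latitude spans 111100 m, so Δφ = 561.73 / 111100 × 3600 = 18.202″.

Δφ = 18.2″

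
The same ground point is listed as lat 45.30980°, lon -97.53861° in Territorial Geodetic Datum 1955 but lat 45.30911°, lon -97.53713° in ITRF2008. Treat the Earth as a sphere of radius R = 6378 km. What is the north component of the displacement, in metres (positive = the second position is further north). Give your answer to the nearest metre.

Δφ = 45.30911° − 45.30980° = -0.00069°; Δλ = -97.53713° − -97.53861° = +0.00148°.
1° along a meridian = πR/180 = 111317 m.
ΔN = Δφ × 111317 = -76.8 m; ΔE = Δλ × 111317 × cos(45.30980°) = +0.00148 × 111317 × 0.703273 = 115.9 m.

ΔN = -77 m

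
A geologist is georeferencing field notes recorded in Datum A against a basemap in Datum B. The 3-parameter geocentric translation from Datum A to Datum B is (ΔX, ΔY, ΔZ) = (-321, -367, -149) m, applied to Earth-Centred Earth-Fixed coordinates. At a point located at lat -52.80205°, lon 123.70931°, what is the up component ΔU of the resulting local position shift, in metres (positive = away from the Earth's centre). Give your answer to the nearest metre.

ΔU = 42 m

The local up (radial) axis is (cos φ cos λ, cos φ sin λ, sin φ), giving ΔU = 107.703 − 184.572 + 118.686 = 41.82 m.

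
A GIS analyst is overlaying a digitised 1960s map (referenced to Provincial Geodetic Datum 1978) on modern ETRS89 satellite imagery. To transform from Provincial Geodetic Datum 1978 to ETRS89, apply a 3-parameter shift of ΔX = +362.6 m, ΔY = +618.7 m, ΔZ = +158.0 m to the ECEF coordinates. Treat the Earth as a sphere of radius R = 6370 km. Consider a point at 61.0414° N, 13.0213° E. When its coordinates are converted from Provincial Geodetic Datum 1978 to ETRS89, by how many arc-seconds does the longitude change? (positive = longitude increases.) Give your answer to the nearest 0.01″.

Δλ = 34.85″

sin φ = 0.874970, cos φ = 0.484178, sin λ = 0.225313, cos λ = 0.974286.
East component: ΔE = −sin λ·ΔX + cos λ·ΔY = −(0.225313)(362.6) + (0.974286)(618.7) = 521.09 m.
1° of latitude spans πR/180 = 111177 m; at latitude φ, 1° of longitude spans that × cos φ = 53829.6 m, so Δλ = 521.09 / 53829.6 × 3600 = 34.849″.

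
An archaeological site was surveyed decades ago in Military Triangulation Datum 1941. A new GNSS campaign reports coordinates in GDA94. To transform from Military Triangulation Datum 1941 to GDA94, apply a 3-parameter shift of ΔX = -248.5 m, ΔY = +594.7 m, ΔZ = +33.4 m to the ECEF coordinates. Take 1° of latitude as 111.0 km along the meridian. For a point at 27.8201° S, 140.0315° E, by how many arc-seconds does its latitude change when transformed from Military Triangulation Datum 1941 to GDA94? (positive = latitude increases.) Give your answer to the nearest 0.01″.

sin φ = -0.466697, cos φ = 0.884417, sin λ = 0.642366, cos λ = -0.766398.
North component: ΔN = −sin φ cos λ·ΔX − sin φ sin λ·ΔY + cos φ·ΔZ = −(-0.466697)(-0.766398)(-248.5) − (-0.466697)(0.642366)(594.7) + (0.884417)(33.4) = 296.71 m.
1° of latitude spans 111000 m, so Δφ = 296.71 / 111000 × 3600 = 9.623″.

Δφ = 9.62″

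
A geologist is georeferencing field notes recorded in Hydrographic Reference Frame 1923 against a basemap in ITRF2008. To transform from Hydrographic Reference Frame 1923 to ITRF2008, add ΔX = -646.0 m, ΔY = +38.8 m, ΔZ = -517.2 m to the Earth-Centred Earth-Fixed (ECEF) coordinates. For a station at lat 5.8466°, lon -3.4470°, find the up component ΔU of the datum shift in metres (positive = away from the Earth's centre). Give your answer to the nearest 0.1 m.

The local up (radial) axis is (cos φ cos λ, cos φ sin λ, sin φ), giving ΔU = -641.477 − 2.321 − 52.685 = -696.48 m.

ΔU = -696.5 m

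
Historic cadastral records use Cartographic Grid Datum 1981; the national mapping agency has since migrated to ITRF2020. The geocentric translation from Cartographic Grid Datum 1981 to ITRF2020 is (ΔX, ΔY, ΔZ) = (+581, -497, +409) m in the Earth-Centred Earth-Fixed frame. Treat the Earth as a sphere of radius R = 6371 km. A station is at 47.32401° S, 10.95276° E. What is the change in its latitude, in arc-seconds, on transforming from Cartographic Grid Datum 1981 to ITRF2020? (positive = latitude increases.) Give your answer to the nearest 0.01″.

sin φ = -0.735199, cos φ = 0.677852, sin λ = 0.190000, cos λ = 0.981784.
North component: ΔN = −sin φ cos λ·ΔX − sin φ sin λ·ΔY + cos φ·ΔZ = −(-0.735199)(0.981784)(581) − (-0.735199)(0.190000)(-497) + (0.677852)(409) = 627.19 m.
1° of latitude spans πR/180 = 111195 m, so Δφ = 627.19 / 111195 × 3600 = 20.306″.

Δφ = 20.31″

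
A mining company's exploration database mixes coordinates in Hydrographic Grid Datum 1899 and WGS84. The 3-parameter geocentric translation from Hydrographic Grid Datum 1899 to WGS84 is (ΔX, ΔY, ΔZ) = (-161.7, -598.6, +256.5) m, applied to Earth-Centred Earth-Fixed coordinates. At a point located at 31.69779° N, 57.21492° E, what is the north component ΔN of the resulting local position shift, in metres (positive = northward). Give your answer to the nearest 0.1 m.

ΔN = 528.7 m

The local north axis is (−sin φ cos λ, −sin φ sin λ, cos φ), giving ΔN = 46.007 + 264.426 + 218.238 = 528.67 m.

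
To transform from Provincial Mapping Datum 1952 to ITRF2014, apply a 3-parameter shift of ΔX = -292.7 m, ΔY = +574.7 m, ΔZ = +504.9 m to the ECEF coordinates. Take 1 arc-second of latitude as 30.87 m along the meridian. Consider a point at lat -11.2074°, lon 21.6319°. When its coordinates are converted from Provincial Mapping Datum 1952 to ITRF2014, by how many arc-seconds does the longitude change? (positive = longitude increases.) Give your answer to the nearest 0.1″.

Δλ = 21.2″

sin φ = -0.194361, cos φ = 0.980930, sin λ = 0.368642, cos λ = 0.929571.
East component: ΔE = −sin λ·ΔX + cos λ·ΔY = −(0.368642)(-292.7) + (0.929571)(574.7) = 642.13 m.
1° of latitude spans 3600 × 30.87 = 111132 m; at latitude φ, 1° of longitude spans that × cos φ = 109012.7 m, so Δλ = 642.13 / 109012.7 × 3600 = 21.205″.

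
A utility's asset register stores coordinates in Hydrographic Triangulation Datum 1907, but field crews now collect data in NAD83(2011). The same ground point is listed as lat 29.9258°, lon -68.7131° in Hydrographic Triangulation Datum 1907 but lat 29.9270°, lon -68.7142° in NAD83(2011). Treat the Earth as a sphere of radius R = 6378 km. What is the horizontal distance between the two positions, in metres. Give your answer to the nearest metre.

Δφ = 29.9270° − 29.9258° = +0.0012°; Δλ = -68.7142° − -68.7131° = -0.0011°.
1° along a meridian = πR/180 = 111317 m.
ΔN = Δφ × 111317 = 133.6 m; ΔE = Δλ × 111317 × cos(29.9258°) = -0.0011 × 111317 × 0.866672 = -106.1 m.
Distance = √(ΔE² + ΔN²) = √((-106.1)² + 133.6²) = 170.6 m.

171 m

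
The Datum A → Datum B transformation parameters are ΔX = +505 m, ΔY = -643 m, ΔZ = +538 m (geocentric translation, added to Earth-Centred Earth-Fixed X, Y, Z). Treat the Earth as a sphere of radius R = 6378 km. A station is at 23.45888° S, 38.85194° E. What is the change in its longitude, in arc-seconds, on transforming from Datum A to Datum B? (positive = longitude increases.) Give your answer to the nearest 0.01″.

sin φ = -0.398091, cos φ = 0.917346, sin λ = 0.627310, cos λ = 0.778770.
East component: ΔE = −sin λ·ΔX + cos λ·ΔY = −(0.627310)(505) + (0.778770)(-643) = -817.54 m.
1° of latitude spans πR/180 = 111317 m; at latitude φ, 1° of longitude spans that × cos φ = 102116.3 m, so Δλ = -817.54 / 102116.3 × 3600 = -28.822″.

Δλ = -28.82″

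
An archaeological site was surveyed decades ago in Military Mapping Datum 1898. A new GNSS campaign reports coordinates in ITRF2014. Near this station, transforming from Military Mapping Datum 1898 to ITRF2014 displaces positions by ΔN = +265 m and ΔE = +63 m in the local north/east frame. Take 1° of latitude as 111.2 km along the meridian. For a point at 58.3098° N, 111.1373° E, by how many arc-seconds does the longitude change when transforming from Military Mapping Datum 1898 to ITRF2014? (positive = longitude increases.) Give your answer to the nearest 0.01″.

At latitude 58.3098°, cos φ = 0.525326.
1° of longitude at this latitude = 111.2 × cos φ = 58.42 km, so Δλ = 63.0 / 58416.3 = 0.0010785° = 3.882″.

Δλ = 3.88″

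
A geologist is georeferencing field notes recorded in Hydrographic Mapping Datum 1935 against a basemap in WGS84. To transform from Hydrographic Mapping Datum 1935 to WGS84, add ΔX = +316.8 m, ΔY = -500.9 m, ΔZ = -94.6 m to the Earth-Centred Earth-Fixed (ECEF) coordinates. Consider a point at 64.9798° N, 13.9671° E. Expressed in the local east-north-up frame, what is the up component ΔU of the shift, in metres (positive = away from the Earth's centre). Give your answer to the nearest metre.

ΔU = -7 m

The local up (radial) axis is (cos φ cos λ, cos φ sin λ, sin φ), giving ΔU = 130.025 − 51.133 − 85.723 = -6.83 m.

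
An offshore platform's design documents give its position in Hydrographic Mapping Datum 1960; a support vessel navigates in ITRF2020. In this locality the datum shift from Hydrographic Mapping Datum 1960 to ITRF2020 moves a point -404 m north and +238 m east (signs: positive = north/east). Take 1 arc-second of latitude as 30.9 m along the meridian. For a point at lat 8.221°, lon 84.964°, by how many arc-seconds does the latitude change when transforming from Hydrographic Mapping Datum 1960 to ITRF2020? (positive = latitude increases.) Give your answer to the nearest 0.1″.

Δφ = -13.1″

1″ of latitude = 30.90 m, so Δφ = -404.0 / 30.90 = -13.074″.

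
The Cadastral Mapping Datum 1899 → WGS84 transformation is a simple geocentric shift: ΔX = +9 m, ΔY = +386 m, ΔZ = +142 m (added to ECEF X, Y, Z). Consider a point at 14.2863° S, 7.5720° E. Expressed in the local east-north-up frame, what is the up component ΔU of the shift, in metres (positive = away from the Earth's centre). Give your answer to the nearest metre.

At φ = -14.2863°, λ = 7.5720°: sin φ = -0.246767, cos φ = 0.969075, sin λ = 0.131772, cos λ = 0.991280.
ΔU = cos φ cos λ·ΔX + cos φ sin λ·ΔY + sin φ·ΔZ = (0.969075)(0.991280)(9) + (0.969075)(0.131772)(386) + (-0.246767)(142) = 22.90 m.

ΔU = 23 m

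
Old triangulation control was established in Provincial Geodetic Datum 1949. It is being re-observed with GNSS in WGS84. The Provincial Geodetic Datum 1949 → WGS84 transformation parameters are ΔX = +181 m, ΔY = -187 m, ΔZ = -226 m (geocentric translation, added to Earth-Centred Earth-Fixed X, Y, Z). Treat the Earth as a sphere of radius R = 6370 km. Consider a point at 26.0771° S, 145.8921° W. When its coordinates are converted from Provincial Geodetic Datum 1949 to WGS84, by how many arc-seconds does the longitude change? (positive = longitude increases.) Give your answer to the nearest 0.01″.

Δλ = 9.24″

sin φ = -0.439580, cos φ = 0.898203, sin λ = -0.560753, cos λ = -0.827983.
East component: ΔE = −sin λ·ΔX + cos λ·ΔY = −(-0.560753)(181) + (-0.827983)(-187) = 256.33 m.
1° of latitude spans πR/180 = 111177 m; at latitude φ, 1° of longitude spans that × cos φ = 99860.0 m, so Δλ = 256.33 / 99860.0 × 3600 = 9.241″.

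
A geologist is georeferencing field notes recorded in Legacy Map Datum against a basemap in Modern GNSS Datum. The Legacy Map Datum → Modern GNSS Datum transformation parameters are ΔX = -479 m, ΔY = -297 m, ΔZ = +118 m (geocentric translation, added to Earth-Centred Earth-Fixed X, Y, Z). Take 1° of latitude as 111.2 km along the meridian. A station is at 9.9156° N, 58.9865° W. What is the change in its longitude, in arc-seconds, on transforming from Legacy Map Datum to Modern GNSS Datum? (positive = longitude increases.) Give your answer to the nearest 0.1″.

sin φ = 0.172197, cos φ = 0.985062, sin λ = -0.857046, cos λ = 0.515240.
East component: ΔE = −sin λ·ΔX + cos λ·ΔY = −(-0.857046)(-479) + (0.515240)(-297) = -563.55 m.
1° of latitude spans 111200 m; at latitude φ, 1° of longitude spans that × cos φ = 109538.9 m, so Δλ = -563.55 / 109538.9 × 3600 = -18.521″.

Δλ = -18.5″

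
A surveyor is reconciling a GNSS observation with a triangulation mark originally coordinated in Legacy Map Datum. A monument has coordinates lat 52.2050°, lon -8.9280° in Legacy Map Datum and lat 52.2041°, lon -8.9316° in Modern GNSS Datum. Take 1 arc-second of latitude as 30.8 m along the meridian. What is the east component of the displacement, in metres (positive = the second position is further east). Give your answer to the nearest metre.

ΔE = -245 m

Δφ = 52.2041° − 52.2050° = -0.0009°; Δλ = -8.9316° − -8.9280° = -0.0036°.
1° of latitude = 3600 × 30.80 = 110880 m.
ΔN = Δφ × 110880 = -99.8 m; ΔE = Δλ × 110880 × cos(52.2050°) = -0.0036 × 110880 × 0.612838 = -244.6 m.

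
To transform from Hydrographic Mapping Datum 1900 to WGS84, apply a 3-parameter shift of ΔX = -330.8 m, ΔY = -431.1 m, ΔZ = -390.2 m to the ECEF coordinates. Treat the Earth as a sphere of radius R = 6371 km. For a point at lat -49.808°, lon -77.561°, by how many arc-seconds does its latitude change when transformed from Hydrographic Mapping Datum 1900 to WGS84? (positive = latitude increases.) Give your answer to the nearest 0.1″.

Δφ = 0.5″

sin φ = -0.763886, cos φ = 0.645351, sin λ = -0.976526, cos λ = 0.215400.
North component: ΔN = −sin φ cos λ·ΔX − sin φ sin λ·ΔY + cos φ·ΔZ = −(-0.763886)(0.215400)(-330.8) − (-0.763886)(-0.976526)(-431.1) + (0.645351)(-390.2) = 15.33 m.
1° of latitude spans πR/180 = 111195 m, so Δφ = 15.33 / 111195 × 3600 = 0.496″.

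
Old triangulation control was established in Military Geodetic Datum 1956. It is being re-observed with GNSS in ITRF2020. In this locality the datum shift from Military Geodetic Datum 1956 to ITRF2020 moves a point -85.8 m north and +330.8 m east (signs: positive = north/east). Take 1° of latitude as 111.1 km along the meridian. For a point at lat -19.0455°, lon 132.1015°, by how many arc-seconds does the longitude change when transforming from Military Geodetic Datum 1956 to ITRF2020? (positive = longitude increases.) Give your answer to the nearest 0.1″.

Δλ = 11.3″

At latitude -19.0455°, cos φ = 0.945260.
1° of longitude at this latitude = 111.1 × cos φ = 105.02 km, so Δλ = 330.8 / 105018.4 = 0.0031499° = 11.340″.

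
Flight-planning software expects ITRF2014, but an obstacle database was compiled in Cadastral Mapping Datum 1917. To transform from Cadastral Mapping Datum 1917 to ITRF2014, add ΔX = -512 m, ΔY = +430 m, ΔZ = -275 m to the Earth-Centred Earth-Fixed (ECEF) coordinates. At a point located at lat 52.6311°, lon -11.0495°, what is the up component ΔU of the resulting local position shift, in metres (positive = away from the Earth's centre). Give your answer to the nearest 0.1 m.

At φ = 52.6311°, λ = -11.0495°: sin φ = 0.794744, cos φ = 0.606945, sin λ = -0.191657, cos λ = 0.981462.
ΔU = cos φ cos λ·ΔX + cos φ sin λ·ΔY + sin φ·ΔZ = (0.606945)(0.981462)(-512) + (0.606945)(-0.191657)(430) + (0.794744)(-275) = -573.57 m.

ΔU = -573.6 m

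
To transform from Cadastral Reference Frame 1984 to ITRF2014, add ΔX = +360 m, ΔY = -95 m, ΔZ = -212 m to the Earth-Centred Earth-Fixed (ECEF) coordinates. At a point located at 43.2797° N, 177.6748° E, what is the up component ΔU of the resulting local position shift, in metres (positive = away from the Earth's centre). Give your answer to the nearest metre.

At φ = 43.2797°, λ = 177.6748°: sin φ = 0.685560, cos φ = 0.728016, sin λ = 0.040571, cos λ = -0.999177.
ΔU = cos φ cos λ·ΔX + cos φ sin λ·ΔY + sin φ·ΔZ = (0.728016)(-0.999177)(360) + (0.728016)(0.040571)(-95) + (0.685560)(-212) = -410.01 m.

ΔU = -410 m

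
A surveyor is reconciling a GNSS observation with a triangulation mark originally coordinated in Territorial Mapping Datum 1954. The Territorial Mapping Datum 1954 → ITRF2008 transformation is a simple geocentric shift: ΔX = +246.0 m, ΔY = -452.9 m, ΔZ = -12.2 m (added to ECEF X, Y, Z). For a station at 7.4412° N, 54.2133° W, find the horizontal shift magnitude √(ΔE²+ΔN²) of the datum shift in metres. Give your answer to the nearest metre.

The local east axis at (φ, λ) is (−sin λ, cos λ, 0), so ΔE = −sin(-54.2133°)·246.0 + cos(-54.2133°)·(-452.9) = -65.29 m.
The local north axis is (−sin φ cos λ, −sin φ sin λ, cos φ), giving ΔN = -18.630 − 47.580 − 12.097 = -78.31 m.
Horizontal magnitude = √(ΔE² + ΔN²) = √((-65.29)² + (-78.31)²) = 101.95 m.

102 m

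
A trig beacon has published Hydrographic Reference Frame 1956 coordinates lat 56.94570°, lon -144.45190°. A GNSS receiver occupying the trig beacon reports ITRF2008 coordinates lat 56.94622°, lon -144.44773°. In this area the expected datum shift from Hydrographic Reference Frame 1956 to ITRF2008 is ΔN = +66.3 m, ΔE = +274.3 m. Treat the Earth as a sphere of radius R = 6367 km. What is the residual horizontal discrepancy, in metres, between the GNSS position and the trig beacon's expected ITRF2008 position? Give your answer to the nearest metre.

23 m

Observed coordinate differences: Δφ = +0.00052°, Δλ = +0.00417°.
Converting to metres (1° lat = 111125 m, cos φ = 0.545434): observed ΔN = 57.8 m, observed ΔE = 252.7 m.
Subtracting the expected shift leaves a residual of 57.8 − (66.3) = -8.5 m north and 252.7 − (274.3) = -21.6 m east.
Residual distance = √((-8.5)² + (-21.6)²) = 23.2 m.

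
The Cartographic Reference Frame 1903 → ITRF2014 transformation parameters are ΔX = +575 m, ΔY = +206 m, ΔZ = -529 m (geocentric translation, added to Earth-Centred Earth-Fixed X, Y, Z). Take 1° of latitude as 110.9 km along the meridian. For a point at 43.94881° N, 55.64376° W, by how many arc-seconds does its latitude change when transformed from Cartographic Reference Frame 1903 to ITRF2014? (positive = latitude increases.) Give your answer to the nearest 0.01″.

sin φ = 0.694015, cos φ = 0.719960, sin λ = -0.825545, cos λ = 0.564337.
North component: ΔN = −sin φ cos λ·ΔX − sin φ sin λ·ΔY + cos φ·ΔZ = −(0.694015)(0.564337)(575) − (0.694015)(-0.825545)(206) + (0.719960)(-529) = -488.04 m.
1° of latitude spans 110900 m, so Δφ = -488.04 / 110900 × 3600 = -15.842″.

Δφ = -15.84″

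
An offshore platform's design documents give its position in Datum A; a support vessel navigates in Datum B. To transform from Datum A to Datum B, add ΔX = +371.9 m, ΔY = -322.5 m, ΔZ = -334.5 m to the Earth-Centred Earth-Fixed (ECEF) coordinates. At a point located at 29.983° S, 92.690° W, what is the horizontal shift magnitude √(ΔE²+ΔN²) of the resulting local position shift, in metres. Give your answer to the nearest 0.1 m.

410.3 m

At φ = -29.983°, λ = -92.690°: sin φ = -0.499743, cos φ = 0.866174, sin λ = -0.998898, cos λ = -0.046932.
ΔE = −sin λ·ΔX + cos λ·ΔY = −(-0.998898)·(371.9) + (-0.046932)·(-322.5) = 386.63 m.
ΔN = −sin φ cos λ·ΔX − sin φ sin λ·ΔY + cos φ·ΔZ = −(-0.499743)(-0.046932)(371.9) − (-0.499743)(-0.998898)(-322.5) + (0.866174)(-334.5) = -137.47 m.
Horizontal magnitude = √(ΔE² + ΔN²) = √(386.63² + (-137.47)²) = 410.34 m.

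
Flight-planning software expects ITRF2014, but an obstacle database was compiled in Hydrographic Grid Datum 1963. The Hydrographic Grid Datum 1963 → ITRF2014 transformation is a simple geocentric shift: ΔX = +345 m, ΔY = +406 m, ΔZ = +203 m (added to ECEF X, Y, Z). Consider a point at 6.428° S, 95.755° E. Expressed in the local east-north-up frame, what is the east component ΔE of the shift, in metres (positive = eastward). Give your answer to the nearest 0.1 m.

The local east axis at (φ, λ) is (−sin λ, cos λ, 0), so ΔE = −sin(95.755°)·345 + cos(95.755°)·406 = -383.97 m.

ΔE = -384.0 m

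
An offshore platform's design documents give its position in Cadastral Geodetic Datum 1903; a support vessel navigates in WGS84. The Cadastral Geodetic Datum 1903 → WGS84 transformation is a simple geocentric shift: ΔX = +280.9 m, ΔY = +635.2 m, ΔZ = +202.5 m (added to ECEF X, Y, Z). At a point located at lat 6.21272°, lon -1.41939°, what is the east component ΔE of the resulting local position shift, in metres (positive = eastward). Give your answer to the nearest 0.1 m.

The local east axis at (φ, λ) is (−sin λ, cos λ, 0), so ΔE = −sin(-1.41939°)·280.9 + cos(-1.41939°)·635.2 = 641.96 m.

ΔE = 642.0 m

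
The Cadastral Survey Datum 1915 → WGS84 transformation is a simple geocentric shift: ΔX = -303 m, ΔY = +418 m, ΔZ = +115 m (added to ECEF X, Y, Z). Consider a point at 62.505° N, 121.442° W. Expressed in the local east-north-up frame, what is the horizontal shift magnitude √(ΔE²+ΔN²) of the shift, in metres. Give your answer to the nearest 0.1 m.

The local east axis at (φ, λ) is (−sin λ, cos λ, 0), so ΔE = −sin(-121.442°)·(-303) + cos(-121.442°)·418 = -476.55 m.
The local north axis is (−sin φ cos λ, −sin φ sin λ, cos φ), giving ΔN = -140.203 + 316.344 + 53.092 = 229.23 m.
Horizontal magnitude = √(ΔE² + ΔN²) = √((-476.55)² + 229.23²) = 528.82 m.

528.8 m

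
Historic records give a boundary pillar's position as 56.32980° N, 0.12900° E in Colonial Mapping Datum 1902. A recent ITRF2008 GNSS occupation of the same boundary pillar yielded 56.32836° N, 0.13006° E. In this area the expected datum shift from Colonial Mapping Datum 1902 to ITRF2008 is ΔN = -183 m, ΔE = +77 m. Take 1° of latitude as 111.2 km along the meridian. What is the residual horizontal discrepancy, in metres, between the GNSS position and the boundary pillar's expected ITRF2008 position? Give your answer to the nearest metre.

Observed coordinate differences: Δφ = -0.00144°, Δλ = +0.00106°.
Converting to metres (1° lat = 111200 m, cos φ = 0.554412): observed ΔN = -160.1 m, observed ΔE = 65.3 m.
Subtracting the expected shift leaves a residual of -160.1 − (-183) = 22.9 m north and 65.3 − (77) = -11.7 m east.
Residual distance = √(22.9² + (-11.7)²) = 25.7 m.

26 m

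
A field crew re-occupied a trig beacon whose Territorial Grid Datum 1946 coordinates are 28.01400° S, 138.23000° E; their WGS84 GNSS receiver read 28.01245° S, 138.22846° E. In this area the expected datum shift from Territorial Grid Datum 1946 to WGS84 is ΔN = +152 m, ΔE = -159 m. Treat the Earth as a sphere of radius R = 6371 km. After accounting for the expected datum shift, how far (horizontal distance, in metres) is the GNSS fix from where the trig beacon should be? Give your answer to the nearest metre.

Observed coordinate differences: Δφ = +0.00155°, Δλ = -0.00154°.
Converting to metres (1° lat = 111195 m, cos φ = 0.882833): observed ΔN = 172.4 m, observed ΔE = -151.2 m.
Subtracting the expected shift leaves a residual of 172.4 − (152) = 20.4 m north and -151.2 − (-159) = 7.8 m east.
Residual distance = √(20.4² + 7.8²) = 21.8 m.

22 m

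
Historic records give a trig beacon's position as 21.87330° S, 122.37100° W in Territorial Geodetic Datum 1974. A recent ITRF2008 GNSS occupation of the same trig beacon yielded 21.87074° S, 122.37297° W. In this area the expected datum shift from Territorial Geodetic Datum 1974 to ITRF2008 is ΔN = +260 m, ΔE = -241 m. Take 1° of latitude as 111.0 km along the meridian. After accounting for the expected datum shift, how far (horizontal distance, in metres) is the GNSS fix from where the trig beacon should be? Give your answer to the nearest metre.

45 m

Observed coordinate differences: Δφ = +0.00256°, Δλ = -0.00197°.
Converting to metres (1° lat = 111000 m, cos φ = 0.928010): observed ΔN = 284.2 m, observed ΔE = -202.9 m.
Subtracting the expected shift leaves a residual of 284.2 − (260) = 24.2 m north and -202.9 − (-241) = 38.1 m east.
Residual distance = √(24.2² + 38.1²) = 45.1 m.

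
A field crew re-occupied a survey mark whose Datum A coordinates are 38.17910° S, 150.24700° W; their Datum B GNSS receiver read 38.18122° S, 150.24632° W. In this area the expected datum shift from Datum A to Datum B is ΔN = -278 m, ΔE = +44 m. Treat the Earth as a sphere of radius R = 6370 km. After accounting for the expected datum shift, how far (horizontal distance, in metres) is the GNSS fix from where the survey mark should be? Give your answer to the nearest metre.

45 m

Observed coordinate differences: Δφ = -0.00212°, Δλ = +0.00068°.
Converting to metres (1° lat = 111177 m, cos φ = 0.786082): observed ΔN = -235.7 m, observed ΔE = 59.4 m.
Subtracting the expected shift leaves a residual of -235.7 − (-278) = 42.3 m north and 59.4 − (44) = 15.4 m east.
Residual distance = √(42.3² + 15.4²) = 45.0 m.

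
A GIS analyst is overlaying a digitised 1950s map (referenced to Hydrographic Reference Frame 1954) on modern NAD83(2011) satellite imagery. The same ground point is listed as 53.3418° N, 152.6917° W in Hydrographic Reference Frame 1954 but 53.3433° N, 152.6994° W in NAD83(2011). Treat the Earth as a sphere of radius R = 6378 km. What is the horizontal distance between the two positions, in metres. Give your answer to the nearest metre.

538 m

Δφ = 53.3433° − 53.3418° = +0.0015°; Δλ = -152.6994° − -152.6917° = -0.0077°.
1° along a meridian = πR/180 = 111317 m.
ΔN = Δφ × 111317 = 167.0 m; ΔE = Δλ × 111317 × cos(53.3418°) = -0.0077 × 111317 × 0.597040 = -511.7 m.
Distance = √(ΔE² + ΔN²) = √((-511.7)² + 167.0²) = 538.3 m.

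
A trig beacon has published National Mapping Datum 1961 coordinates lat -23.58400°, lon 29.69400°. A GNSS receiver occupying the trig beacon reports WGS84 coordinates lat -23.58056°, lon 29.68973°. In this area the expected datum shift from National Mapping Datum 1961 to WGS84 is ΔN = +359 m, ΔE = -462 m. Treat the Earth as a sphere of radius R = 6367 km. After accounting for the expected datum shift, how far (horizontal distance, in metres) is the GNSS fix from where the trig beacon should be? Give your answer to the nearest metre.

Observed coordinate differences: Δφ = +0.00344°, Δλ = -0.00427°.
Converting to metres (1° lat = 111125 m, cos φ = 0.916474): observed ΔN = 382.3 m, observed ΔE = -434.9 m.
Subtracting the expected shift leaves a residual of 382.3 − (359) = 23.3 m north and -434.9 − (-462) = 27.1 m east.
Residual distance = √(23.3² + 27.1²) = 35.7 m.

36 m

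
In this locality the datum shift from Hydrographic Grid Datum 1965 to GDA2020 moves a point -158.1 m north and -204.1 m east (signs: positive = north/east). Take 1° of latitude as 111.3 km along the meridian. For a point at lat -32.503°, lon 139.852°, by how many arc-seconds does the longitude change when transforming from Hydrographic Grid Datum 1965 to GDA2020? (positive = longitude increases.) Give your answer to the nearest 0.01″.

Δλ = -7.83″

At latitude -32.503°, cos φ = 0.843363.
1° of longitude at this latitude = 111.3 × cos φ = 93.87 km, so Δλ = -204.1 / 93866.3 = -0.0021744° = -7.828″.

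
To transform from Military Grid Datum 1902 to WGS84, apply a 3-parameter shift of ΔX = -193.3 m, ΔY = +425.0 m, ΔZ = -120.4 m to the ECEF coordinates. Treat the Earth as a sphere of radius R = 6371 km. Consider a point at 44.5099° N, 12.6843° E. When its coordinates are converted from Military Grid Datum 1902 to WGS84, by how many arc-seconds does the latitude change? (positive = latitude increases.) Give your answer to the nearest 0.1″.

sin φ = 0.701032, cos φ = 0.713129, sin λ = 0.219579, cos λ = 0.975595.
North component: ΔN = −sin φ cos λ·ΔX − sin φ sin λ·ΔY + cos φ·ΔZ = −(0.701032)(0.975595)(-193.3) − (0.701032)(0.219579)(425.0) + (0.713129)(-120.4) = -19.08 m.
1° of latitude spans πR/180 = 111195 m, so Δφ = -19.08 / 111195 × 3600 = -0.618″.

Δφ = -0.6″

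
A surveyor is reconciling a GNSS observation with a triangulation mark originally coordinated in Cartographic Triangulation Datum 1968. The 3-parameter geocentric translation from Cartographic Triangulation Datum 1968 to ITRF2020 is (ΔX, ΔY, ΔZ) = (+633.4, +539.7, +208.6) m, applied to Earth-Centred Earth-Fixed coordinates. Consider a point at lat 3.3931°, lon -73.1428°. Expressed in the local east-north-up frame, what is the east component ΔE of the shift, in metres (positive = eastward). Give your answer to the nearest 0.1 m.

At φ = 3.3931°, λ = -73.1428°: sin φ = 0.059186, cos φ = 0.998247, sin λ = -0.957030, cos λ = 0.289987.
ΔE = −sin λ·ΔX + cos λ·ΔY = −(-0.957030)·(633.4) + (0.289987)·(539.7) = 762.69 m.

ΔE = 762.7 m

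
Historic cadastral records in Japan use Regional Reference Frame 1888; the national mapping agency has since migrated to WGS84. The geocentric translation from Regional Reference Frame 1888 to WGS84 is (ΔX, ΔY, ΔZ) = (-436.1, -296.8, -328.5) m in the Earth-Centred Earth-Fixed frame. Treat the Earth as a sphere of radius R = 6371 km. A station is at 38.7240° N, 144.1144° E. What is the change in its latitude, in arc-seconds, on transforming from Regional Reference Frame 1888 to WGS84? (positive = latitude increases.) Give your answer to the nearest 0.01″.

Δφ = -11.93″

sin φ = 0.625570, cos φ = 0.780168, sin λ = 0.586169, cos λ = -0.810189.
North component: ΔN = −sin φ cos λ·ΔX − sin φ sin λ·ΔY + cos φ·ΔZ = −(0.625570)(-0.810189)(-436.1) − (0.625570)(0.586169)(-296.8) + (0.780168)(-328.5) = -368.48 m.
1° of latitude spans πR/180 = 111195 m, so Δφ = -368.48 / 111195 × 3600 = -11.930″.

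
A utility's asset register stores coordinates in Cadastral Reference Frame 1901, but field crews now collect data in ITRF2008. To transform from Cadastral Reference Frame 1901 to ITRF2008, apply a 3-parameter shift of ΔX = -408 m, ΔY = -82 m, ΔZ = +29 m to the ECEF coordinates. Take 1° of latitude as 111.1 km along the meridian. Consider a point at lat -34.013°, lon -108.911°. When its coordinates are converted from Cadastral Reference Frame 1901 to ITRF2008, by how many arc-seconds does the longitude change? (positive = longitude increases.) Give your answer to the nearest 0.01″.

sin φ = -0.559381, cos φ = 0.828911, sin λ = -0.946023, cos λ = -0.324099.
East component: ΔE = −sin λ·ΔX + cos λ·ΔY = −(-0.946023)(-408) + (-0.324099)(-82) = -359.40 m.
1° of latitude spans 111100 m; at latitude φ, 1° of longitude spans that × cos φ = 92092.0 m, so Δλ = -359.40 / 92092.0 × 3600 = -14.049″.

Δλ = -14.05″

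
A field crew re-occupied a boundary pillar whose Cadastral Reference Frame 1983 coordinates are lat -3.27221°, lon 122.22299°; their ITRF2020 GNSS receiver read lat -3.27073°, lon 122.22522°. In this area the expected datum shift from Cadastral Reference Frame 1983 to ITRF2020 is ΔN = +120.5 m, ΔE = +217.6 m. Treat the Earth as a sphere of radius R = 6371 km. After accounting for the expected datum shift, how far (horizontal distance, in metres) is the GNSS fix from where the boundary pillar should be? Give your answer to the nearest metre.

53 m

Observed coordinate differences: Δφ = +0.00148°, Δλ = +0.00223°.
Converting to metres (1° lat = 111195 m, cos φ = 0.998370): observed ΔN = 164.6 m, observed ΔE = 247.6 m.
Subtracting the expected shift leaves a residual of 164.6 − (120.5) = 44.1 m north and 247.6 − (217.6) = 30.0 m east.
Residual distance = √(44.1² + 30.0²) = 53.3 m.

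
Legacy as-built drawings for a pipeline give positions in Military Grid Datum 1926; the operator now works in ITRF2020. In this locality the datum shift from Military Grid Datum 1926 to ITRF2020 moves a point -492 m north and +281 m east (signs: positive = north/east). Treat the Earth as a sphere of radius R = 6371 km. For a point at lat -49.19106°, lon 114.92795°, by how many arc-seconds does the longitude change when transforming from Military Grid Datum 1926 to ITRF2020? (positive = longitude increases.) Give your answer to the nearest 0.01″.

At latitude -49.19106°, cos φ = 0.653539.
One radian of longitude at latitude φ spans R cos φ, so Δλ = ΔE / (R cos φ) = 281.0 / (6371000 × 0.653539) = 6.7488e-05 rad = 13.920″.

Δλ = 13.92″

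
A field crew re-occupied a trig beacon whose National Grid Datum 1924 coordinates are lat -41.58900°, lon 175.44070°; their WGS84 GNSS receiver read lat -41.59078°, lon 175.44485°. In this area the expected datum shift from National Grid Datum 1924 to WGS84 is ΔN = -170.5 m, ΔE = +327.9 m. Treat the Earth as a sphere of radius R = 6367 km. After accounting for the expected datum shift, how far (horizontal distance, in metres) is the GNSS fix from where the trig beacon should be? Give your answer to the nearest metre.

Observed coordinate differences: Δφ = -0.00178°, Δλ = +0.00415°.
Converting to metres (1° lat = 111125 m, cos φ = 0.747926): observed ΔN = -197.8 m, observed ΔE = 344.9 m.
Subtracting the expected shift leaves a residual of -197.8 − (-170.5) = -27.3 m north and 344.9 − (327.9) = 17.0 m east.
Residual distance = √((-27.3)² + 17.0²) = 32.2 m.

32 m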